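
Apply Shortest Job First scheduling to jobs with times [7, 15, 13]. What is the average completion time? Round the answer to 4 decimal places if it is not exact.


SJF order (ascending): [7, 13, 15]
Completion times:
  Job 1: burst=7, C=7
  Job 2: burst=13, C=20
  Job 3: burst=15, C=35
Average completion = 62/3 = 20.6667

20.6667


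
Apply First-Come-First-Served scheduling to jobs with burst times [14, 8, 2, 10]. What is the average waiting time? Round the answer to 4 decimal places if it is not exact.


FCFS order (as given): [14, 8, 2, 10]
Waiting times:
  Job 1: wait = 0
  Job 2: wait = 14
  Job 3: wait = 22
  Job 4: wait = 24
Sum of waiting times = 60
Average waiting time = 60/4 = 15.0

15.0


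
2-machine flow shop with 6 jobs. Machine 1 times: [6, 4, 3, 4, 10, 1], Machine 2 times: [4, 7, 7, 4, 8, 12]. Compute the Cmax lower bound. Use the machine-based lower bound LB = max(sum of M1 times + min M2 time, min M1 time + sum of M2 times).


LB1 = sum(M1 times) + min(M2 times) = 28 + 4 = 32
LB2 = min(M1 times) + sum(M2 times) = 1 + 42 = 43
Lower bound = max(LB1, LB2) = max(32, 43) = 43

43


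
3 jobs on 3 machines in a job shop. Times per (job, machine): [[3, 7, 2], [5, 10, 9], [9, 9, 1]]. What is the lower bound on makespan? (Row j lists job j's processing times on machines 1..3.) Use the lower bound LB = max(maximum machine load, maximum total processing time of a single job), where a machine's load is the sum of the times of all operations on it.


Machine loads:
  Machine 1: 3 + 5 + 9 = 17
  Machine 2: 7 + 10 + 9 = 26
  Machine 3: 2 + 9 + 1 = 12
Max machine load = 26
Job totals:
  Job 1: 12
  Job 2: 24
  Job 3: 19
Max job total = 24
Lower bound = max(26, 24) = 26

26


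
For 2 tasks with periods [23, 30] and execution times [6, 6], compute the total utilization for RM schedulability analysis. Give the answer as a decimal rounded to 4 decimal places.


Compute individual utilizations (exact fractions):
  Task 1: C/T = 6/23 (approx. 0.2609)
  Task 2: C/T = 6/30 = 1/5 (approx. 0.2)
Total utilization U = 6/23 + 1/5 = 53/115
Rounded to 4 decimal places: U = 0.4609
RM (Liu & Layland) bound for 2 tasks = 0.828427; compare with U = 53/115 (approx. 0.460870)
U <= bound, so schedulable by RM sufficient condition.

0.4609


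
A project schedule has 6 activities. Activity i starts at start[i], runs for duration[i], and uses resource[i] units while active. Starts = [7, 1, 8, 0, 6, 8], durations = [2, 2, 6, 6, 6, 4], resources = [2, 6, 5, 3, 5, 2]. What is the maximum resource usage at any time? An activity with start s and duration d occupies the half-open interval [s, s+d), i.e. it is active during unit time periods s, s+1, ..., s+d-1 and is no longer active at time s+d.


Each activity i is active on [start_i, start_i + duration_i).
Compute total resource usage per time slot:
  t=0: active resources = [3], total = 3
  t=1: active resources = [6, 3], total = 9
  t=2: active resources = [6, 3], total = 9
  t=3: active resources = [3], total = 3
  t=4: active resources = [3], total = 3
  t=5: active resources = [3], total = 3
  t=6: active resources = [5], total = 5
  t=7: active resources = [2, 5], total = 7
  t=8: active resources = [2, 5, 5, 2], total = 14
  t=9: active resources = [5, 5, 2], total = 12
  t=10: active resources = [5, 5, 2], total = 12
  t=11: active resources = [5, 5, 2], total = 12
  t=12: active resources = [5], total = 5
  t=13: active resources = [5], total = 5
Peak resource demand = 14

14


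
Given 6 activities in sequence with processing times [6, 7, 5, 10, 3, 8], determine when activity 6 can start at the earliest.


Activity 6 starts after activities 1 through 5 complete.
Predecessor durations: [6, 7, 5, 10, 3]
ES = 6 + 7 + 5 + 10 + 3 = 31

31


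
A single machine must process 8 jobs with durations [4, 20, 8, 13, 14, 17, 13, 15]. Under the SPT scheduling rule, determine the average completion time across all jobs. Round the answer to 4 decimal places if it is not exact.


Sort jobs by processing time (SPT order): [4, 8, 13, 13, 14, 15, 17, 20]
Compute completion times sequentially:
  Job 1: processing = 4, completes at 4
  Job 2: processing = 8, completes at 12
  Job 3: processing = 13, completes at 25
  Job 4: processing = 13, completes at 38
  Job 5: processing = 14, completes at 52
  Job 6: processing = 15, completes at 67
  Job 7: processing = 17, completes at 84
  Job 8: processing = 20, completes at 104
Sum of completion times = 386
Average completion time = 386/8 = 48.25

48.25


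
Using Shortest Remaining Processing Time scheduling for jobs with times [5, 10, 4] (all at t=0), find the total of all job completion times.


Since all jobs arrive at t=0, SRPT equals SPT ordering.
SPT order: [4, 5, 10]
Completion times:
  Job 1: p=4, C=4
  Job 2: p=5, C=9
  Job 3: p=10, C=19
Total completion time = 4 + 9 + 19 = 32

32


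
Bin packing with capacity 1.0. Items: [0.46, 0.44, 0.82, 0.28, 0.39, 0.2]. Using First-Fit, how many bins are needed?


Place items sequentially using First-Fit:
  Item 0.46 -> new Bin 1
  Item 0.44 -> Bin 1 (now 0.9)
  Item 0.82 -> new Bin 2
  Item 0.28 -> new Bin 3
  Item 0.39 -> Bin 3 (now 0.67)
  Item 0.2 -> Bin 3 (now 0.87)
Total bins used = 3

3


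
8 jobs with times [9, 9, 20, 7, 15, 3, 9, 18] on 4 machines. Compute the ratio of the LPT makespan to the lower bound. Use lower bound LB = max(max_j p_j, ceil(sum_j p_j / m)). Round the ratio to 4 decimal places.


LPT order: [20, 18, 15, 9, 9, 9, 7, 3]
Machine loads after assignment: [20, 25, 24, 21]
LPT makespan = 25
Lower bound = max(max_job, ceil(total/4)) = max(20, 23) = 23
Ratio = 25 / 23 = 1.087

1.087


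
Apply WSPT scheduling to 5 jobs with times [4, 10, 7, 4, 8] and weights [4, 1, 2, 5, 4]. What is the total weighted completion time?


Compute p/w ratios and sort ascending (WSPT): [(4, 5), (4, 4), (8, 4), (7, 2), (10, 1)]
Compute weighted completion times:
  Job (p=4,w=5): C=4, w*C=5*4=20
  Job (p=4,w=4): C=8, w*C=4*8=32
  Job (p=8,w=4): C=16, w*C=4*16=64
  Job (p=7,w=2): C=23, w*C=2*23=46
  Job (p=10,w=1): C=33, w*C=1*33=33
Total weighted completion time = 195

195


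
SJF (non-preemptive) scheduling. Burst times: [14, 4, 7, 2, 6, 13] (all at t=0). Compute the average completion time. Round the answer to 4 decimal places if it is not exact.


SJF order (ascending): [2, 4, 6, 7, 13, 14]
Completion times:
  Job 1: burst=2, C=2
  Job 2: burst=4, C=6
  Job 3: burst=6, C=12
  Job 4: burst=7, C=19
  Job 5: burst=13, C=32
  Job 6: burst=14, C=46
Average completion = 117/6 = 19.5

19.5


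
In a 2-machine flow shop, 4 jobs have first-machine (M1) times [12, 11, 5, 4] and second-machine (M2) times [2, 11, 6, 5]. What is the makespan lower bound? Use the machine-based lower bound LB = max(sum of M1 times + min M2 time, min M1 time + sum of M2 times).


LB1 = sum(M1 times) + min(M2 times) = 32 + 2 = 34
LB2 = min(M1 times) + sum(M2 times) = 4 + 24 = 28
Lower bound = max(LB1, LB2) = max(34, 28) = 34

34


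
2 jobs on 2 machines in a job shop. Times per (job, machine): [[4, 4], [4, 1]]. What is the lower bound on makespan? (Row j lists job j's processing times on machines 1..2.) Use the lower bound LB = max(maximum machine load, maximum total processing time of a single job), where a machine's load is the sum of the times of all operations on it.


Machine loads:
  Machine 1: 4 + 4 = 8
  Machine 2: 4 + 1 = 5
Max machine load = 8
Job totals:
  Job 1: 8
  Job 2: 5
Max job total = 8
Lower bound = max(8, 8) = 8

8


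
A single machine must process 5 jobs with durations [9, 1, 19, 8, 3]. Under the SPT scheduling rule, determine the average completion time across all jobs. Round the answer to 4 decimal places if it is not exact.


Sort jobs by processing time (SPT order): [1, 3, 8, 9, 19]
Compute completion times sequentially:
  Job 1: processing = 1, completes at 1
  Job 2: processing = 3, completes at 4
  Job 3: processing = 8, completes at 12
  Job 4: processing = 9, completes at 21
  Job 5: processing = 19, completes at 40
Sum of completion times = 78
Average completion time = 78/5 = 15.6

15.6


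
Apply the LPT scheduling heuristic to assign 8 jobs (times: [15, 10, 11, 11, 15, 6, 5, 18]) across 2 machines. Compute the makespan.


Sort jobs in decreasing order (LPT): [18, 15, 15, 11, 11, 10, 6, 5]
Assign each job to the least loaded machine:
  Machine 1: jobs [18, 11, 11, 6], load = 46
  Machine 2: jobs [15, 15, 10, 5], load = 45
Makespan = max load = 46

46


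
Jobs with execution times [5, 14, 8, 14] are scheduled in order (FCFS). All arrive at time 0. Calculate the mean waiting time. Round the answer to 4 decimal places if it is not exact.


FCFS order (as given): [5, 14, 8, 14]
Waiting times:
  Job 1: wait = 0
  Job 2: wait = 5
  Job 3: wait = 19
  Job 4: wait = 27
Sum of waiting times = 51
Average waiting time = 51/4 = 12.75

12.75


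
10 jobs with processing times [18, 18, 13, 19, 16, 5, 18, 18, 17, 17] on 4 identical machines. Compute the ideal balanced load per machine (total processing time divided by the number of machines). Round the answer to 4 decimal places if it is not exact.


Total processing time = 18 + 18 + 13 + 19 + 16 + 5 + 18 + 18 + 17 + 17 = 159
Number of machines = 4
Ideal balanced load = 159 / 4 = 39.75

39.75


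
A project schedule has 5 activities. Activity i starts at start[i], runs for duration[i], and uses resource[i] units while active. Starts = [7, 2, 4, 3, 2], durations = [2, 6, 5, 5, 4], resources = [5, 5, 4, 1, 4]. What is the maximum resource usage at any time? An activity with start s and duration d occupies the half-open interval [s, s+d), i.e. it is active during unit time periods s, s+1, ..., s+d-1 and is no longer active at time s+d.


Each activity i is active on [start_i, start_i + duration_i).
Compute total resource usage per time slot:
  t=0: active resources = [], total = 0
  t=1: active resources = [], total = 0
  t=2: active resources = [5, 4], total = 9
  t=3: active resources = [5, 1, 4], total = 10
  t=4: active resources = [5, 4, 1, 4], total = 14
  t=5: active resources = [5, 4, 1, 4], total = 14
  t=6: active resources = [5, 4, 1], total = 10
  t=7: active resources = [5, 5, 4, 1], total = 15
  t=8: active resources = [5, 4], total = 9
Peak resource demand = 15

15


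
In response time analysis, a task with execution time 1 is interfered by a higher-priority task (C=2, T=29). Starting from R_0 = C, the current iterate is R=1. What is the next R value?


R_next = C + ceil(R_prev / T_hp) * C_hp
ceil(1 / 29) = ceil(0.0345) = 1
Interference = 1 * 2 = 2
R_next = 1 + 2 = 3

3


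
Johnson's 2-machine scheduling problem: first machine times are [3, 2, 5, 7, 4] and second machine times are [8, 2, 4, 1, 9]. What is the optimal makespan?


Apply Johnson's rule:
  Group 1 (a <= b): [(2, 2, 2), (1, 3, 8), (5, 4, 9)]
  Group 2 (a > b): [(3, 5, 4), (4, 7, 1)]
Optimal job order: [2, 1, 5, 3, 4]
Schedule:
  Job 2: M1 done at 2, M2 done at 4
  Job 1: M1 done at 5, M2 done at 13
  Job 5: M1 done at 9, M2 done at 22
  Job 3: M1 done at 14, M2 done at 26
  Job 4: M1 done at 21, M2 done at 27
Makespan = 27

27


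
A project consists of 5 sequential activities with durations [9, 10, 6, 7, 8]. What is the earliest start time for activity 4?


Activity 4 starts after activities 1 through 3 complete.
Predecessor durations: [9, 10, 6]
ES = 9 + 10 + 6 = 25

25


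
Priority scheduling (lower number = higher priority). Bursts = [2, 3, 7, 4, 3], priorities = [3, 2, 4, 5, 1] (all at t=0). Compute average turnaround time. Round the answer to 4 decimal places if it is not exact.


Sort by priority (ascending = highest first):
Order: [(1, 3), (2, 3), (3, 2), (4, 7), (5, 4)]
Completion times:
  Priority 1, burst=3, C=3
  Priority 2, burst=3, C=6
  Priority 3, burst=2, C=8
  Priority 4, burst=7, C=15
  Priority 5, burst=4, C=19
Average turnaround = 51/5 = 10.2

10.2


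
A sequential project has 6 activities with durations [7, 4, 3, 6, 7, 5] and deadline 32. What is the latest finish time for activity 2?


LF(activity 2) = deadline - sum of successor durations
Successors: activities 3 through 6 with durations [3, 6, 7, 5]
Sum of successor durations = 21
LF = 32 - 21 = 11

11


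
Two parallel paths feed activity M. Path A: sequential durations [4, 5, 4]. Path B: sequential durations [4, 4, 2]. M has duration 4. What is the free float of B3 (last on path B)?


ES(B3) = sum of predecessors on chain B = 8
EF(B3) = ES + duration = 8 + 2 = 10
Successor of B3 is M. ES(M) = max(sum(A), sum(B)) = max(13, 10) = 13
Free float = ES(successor) - EF(current) = 13 - 10 = 3

3


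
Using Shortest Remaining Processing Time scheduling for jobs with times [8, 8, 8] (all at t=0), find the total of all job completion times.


Since all jobs arrive at t=0, SRPT equals SPT ordering.
SPT order: [8, 8, 8]
Completion times:
  Job 1: p=8, C=8
  Job 2: p=8, C=16
  Job 3: p=8, C=24
Total completion time = 8 + 16 + 24 = 48

48


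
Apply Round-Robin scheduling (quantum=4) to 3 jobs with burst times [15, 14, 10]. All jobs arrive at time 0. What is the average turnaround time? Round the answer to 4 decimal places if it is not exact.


Time quantum = 4
Execution trace:
  J1 runs 4 units, time = 4
  J2 runs 4 units, time = 8
  J3 runs 4 units, time = 12
  J1 runs 4 units, time = 16
  J2 runs 4 units, time = 20
  J3 runs 4 units, time = 24
  J1 runs 4 units, time = 28
  J2 runs 4 units, time = 32
  J3 runs 2 units, time = 34
  J1 runs 3 units, time = 37
  J2 runs 2 units, time = 39
Finish times: [37, 39, 34]
Average turnaround = 110/3 = 36.6667

36.6667


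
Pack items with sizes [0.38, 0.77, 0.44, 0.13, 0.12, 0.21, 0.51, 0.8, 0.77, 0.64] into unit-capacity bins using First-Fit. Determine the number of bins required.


Place items sequentially using First-Fit:
  Item 0.38 -> new Bin 1
  Item 0.77 -> new Bin 2
  Item 0.44 -> Bin 1 (now 0.82)
  Item 0.13 -> Bin 1 (now 0.95)
  Item 0.12 -> Bin 2 (now 0.89)
  Item 0.21 -> new Bin 3
  Item 0.51 -> Bin 3 (now 0.72)
  Item 0.8 -> new Bin 4
  Item 0.77 -> new Bin 5
  Item 0.64 -> new Bin 6
Total bins used = 6

6


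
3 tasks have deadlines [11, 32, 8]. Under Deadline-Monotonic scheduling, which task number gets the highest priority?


Sort tasks by relative deadline (ascending):
  Task 3: deadline = 8
  Task 1: deadline = 11
  Task 2: deadline = 32
Priority order (highest first): [3, 1, 2]
Highest priority task = 3

3


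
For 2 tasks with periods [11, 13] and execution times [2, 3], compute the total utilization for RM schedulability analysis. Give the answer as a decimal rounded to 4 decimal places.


Compute individual utilizations (exact fractions):
  Task 1: C/T = 2/11 (approx. 0.1818)
  Task 2: C/T = 3/13 (approx. 0.2308)
Total utilization U = 2/11 + 3/13 = 59/143
Rounded to 4 decimal places: U = 0.4126
RM (Liu & Layland) bound for 2 tasks = 0.828427; compare with U = 59/143 (approx. 0.412587)
U <= bound, so schedulable by RM sufficient condition.

0.4126


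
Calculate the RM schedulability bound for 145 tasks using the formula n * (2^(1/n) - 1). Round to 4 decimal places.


Compute 2^(1/145) = 1.0047917694
Subtract 1: 1.0047917694 - 1 = 0.0047917694
Multiply by n: 145 * 0.0047917694 = 0.6948065630
Round to 4 dp: 0.6948

0.6948


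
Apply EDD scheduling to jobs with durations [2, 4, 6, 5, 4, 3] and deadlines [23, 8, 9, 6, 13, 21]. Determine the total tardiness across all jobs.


Sort by due date (EDD order): [(5, 6), (4, 8), (6, 9), (4, 13), (3, 21), (2, 23)]
Compute completion times and tardiness:
  Job 1: p=5, d=6, C=5, tardiness=max(0,5-6)=0
  Job 2: p=4, d=8, C=9, tardiness=max(0,9-8)=1
  Job 3: p=6, d=9, C=15, tardiness=max(0,15-9)=6
  Job 4: p=4, d=13, C=19, tardiness=max(0,19-13)=6
  Job 5: p=3, d=21, C=22, tardiness=max(0,22-21)=1
  Job 6: p=2, d=23, C=24, tardiness=max(0,24-23)=1
Total tardiness = 15

15


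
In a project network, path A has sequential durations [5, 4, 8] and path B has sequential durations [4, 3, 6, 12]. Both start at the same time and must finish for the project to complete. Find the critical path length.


Path A total = 5 + 4 + 8 = 17
Path B total = 4 + 3 + 6 + 12 = 25
Critical path = longest path = max(17, 25) = 25

25


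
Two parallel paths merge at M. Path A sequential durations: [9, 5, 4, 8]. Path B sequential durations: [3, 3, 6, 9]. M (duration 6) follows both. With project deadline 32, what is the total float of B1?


Forward pass: ES(B1) = sum of predecessors on chain B = 0
EF = ES + duration = 0 + 3 = 3
Backward pass: LF(M) = deadline = 32; LS(M) = 32 - 6 = 26
LF(B1) = LS(M) - sum(successors on chain B) = 26 - 18 = 8
LS = LF - duration = 8 - 3 = 5
Total float = LS - ES = 5 - 0 = 5

5


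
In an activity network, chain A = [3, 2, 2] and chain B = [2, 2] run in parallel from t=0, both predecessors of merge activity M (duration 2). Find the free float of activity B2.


ES(B2) = sum of predecessors on chain B = 2
EF(B2) = ES + duration = 2 + 2 = 4
Successor of B2 is M. ES(M) = max(sum(A), sum(B)) = max(7, 4) = 7
Free float = ES(successor) - EF(current) = 7 - 4 = 3

3


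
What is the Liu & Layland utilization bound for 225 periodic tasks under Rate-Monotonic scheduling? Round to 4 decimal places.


Compute 2^(1/225) = 1.0030854042
Subtract 1: 1.0030854042 - 1 = 0.0030854042
Multiply by n: 225 * 0.0030854042 = 0.6942159450
Round to 4 dp: 0.6942

0.6942


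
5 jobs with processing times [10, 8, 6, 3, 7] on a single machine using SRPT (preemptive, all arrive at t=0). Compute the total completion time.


Since all jobs arrive at t=0, SRPT equals SPT ordering.
SPT order: [3, 6, 7, 8, 10]
Completion times:
  Job 1: p=3, C=3
  Job 2: p=6, C=9
  Job 3: p=7, C=16
  Job 4: p=8, C=24
  Job 5: p=10, C=34
Total completion time = 3 + 9 + 16 + 24 + 34 = 86

86


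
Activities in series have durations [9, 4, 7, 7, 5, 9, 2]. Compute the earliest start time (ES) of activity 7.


Activity 7 starts after activities 1 through 6 complete.
Predecessor durations: [9, 4, 7, 7, 5, 9]
ES = 9 + 4 + 7 + 7 + 5 + 9 = 41

41


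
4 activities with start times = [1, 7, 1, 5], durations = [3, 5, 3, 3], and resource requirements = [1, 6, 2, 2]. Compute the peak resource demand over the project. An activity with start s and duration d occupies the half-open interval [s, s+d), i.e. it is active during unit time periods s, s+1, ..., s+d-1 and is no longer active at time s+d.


Each activity i is active on [start_i, start_i + duration_i).
Compute total resource usage per time slot:
  t=0: active resources = [], total = 0
  t=1: active resources = [1, 2], total = 3
  t=2: active resources = [1, 2], total = 3
  t=3: active resources = [1, 2], total = 3
  t=4: active resources = [], total = 0
  t=5: active resources = [2], total = 2
  t=6: active resources = [2], total = 2
  t=7: active resources = [6, 2], total = 8
  t=8: active resources = [6], total = 6
  t=9: active resources = [6], total = 6
  t=10: active resources = [6], total = 6
  t=11: active resources = [6], total = 6
Peak resource demand = 8

8


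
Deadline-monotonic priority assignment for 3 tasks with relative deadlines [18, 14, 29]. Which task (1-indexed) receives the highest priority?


Sort tasks by relative deadline (ascending):
  Task 2: deadline = 14
  Task 1: deadline = 18
  Task 3: deadline = 29
Priority order (highest first): [2, 1, 3]
Highest priority task = 2

2


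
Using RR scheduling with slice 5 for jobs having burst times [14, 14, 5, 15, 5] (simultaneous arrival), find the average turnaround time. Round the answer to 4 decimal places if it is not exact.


Time quantum = 5
Execution trace:
  J1 runs 5 units, time = 5
  J2 runs 5 units, time = 10
  J3 runs 5 units, time = 15
  J4 runs 5 units, time = 20
  J5 runs 5 units, time = 25
  J1 runs 5 units, time = 30
  J2 runs 5 units, time = 35
  J4 runs 5 units, time = 40
  J1 runs 4 units, time = 44
  J2 runs 4 units, time = 48
  J4 runs 5 units, time = 53
Finish times: [44, 48, 15, 53, 25]
Average turnaround = 185/5 = 37.0

37.0


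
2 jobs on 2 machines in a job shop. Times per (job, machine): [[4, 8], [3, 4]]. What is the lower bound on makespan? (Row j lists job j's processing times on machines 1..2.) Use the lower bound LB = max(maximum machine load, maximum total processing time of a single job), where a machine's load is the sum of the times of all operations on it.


Machine loads:
  Machine 1: 4 + 3 = 7
  Machine 2: 8 + 4 = 12
Max machine load = 12
Job totals:
  Job 1: 12
  Job 2: 7
Max job total = 12
Lower bound = max(12, 12) = 12

12


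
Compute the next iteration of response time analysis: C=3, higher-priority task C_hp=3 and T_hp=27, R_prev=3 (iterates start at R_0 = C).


R_next = C + ceil(R_prev / T_hp) * C_hp
ceil(3 / 27) = ceil(0.1111) = 1
Interference = 1 * 3 = 3
R_next = 3 + 3 = 6

6


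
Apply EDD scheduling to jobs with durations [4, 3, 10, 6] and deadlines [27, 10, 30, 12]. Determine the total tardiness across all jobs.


Sort by due date (EDD order): [(3, 10), (6, 12), (4, 27), (10, 30)]
Compute completion times and tardiness:
  Job 1: p=3, d=10, C=3, tardiness=max(0,3-10)=0
  Job 2: p=6, d=12, C=9, tardiness=max(0,9-12)=0
  Job 3: p=4, d=27, C=13, tardiness=max(0,13-27)=0
  Job 4: p=10, d=30, C=23, tardiness=max(0,23-30)=0
Total tardiness = 0

0


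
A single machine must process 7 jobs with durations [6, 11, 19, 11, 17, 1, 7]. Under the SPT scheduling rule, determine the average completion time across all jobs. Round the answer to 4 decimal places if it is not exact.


Sort jobs by processing time (SPT order): [1, 6, 7, 11, 11, 17, 19]
Compute completion times sequentially:
  Job 1: processing = 1, completes at 1
  Job 2: processing = 6, completes at 7
  Job 3: processing = 7, completes at 14
  Job 4: processing = 11, completes at 25
  Job 5: processing = 11, completes at 36
  Job 6: processing = 17, completes at 53
  Job 7: processing = 19, completes at 72
Sum of completion times = 208
Average completion time = 208/7 = 29.7143

29.7143


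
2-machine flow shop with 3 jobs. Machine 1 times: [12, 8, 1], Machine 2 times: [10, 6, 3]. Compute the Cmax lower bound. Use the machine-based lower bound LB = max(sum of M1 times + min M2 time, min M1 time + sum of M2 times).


LB1 = sum(M1 times) + min(M2 times) = 21 + 3 = 24
LB2 = min(M1 times) + sum(M2 times) = 1 + 19 = 20
Lower bound = max(LB1, LB2) = max(24, 20) = 24

24


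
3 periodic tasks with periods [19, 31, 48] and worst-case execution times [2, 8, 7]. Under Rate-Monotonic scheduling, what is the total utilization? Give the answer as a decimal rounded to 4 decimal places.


Compute individual utilizations (exact fractions):
  Task 1: C/T = 2/19 (approx. 0.1053)
  Task 2: C/T = 8/31 (approx. 0.2581)
  Task 3: C/T = 7/48 (approx. 0.1458)
Total utilization U = 2/19 + 8/31 + 7/48 = 14395/28272
Rounded to 4 decimal places: U = 0.5092
RM (Liu & Layland) bound for 3 tasks = 0.779763; compare with U = 14395/28272 (approx. 0.509161)
U <= bound, so schedulable by RM sufficient condition.

0.5092


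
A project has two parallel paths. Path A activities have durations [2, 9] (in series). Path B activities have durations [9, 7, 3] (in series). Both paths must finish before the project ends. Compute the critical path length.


Path A total = 2 + 9 = 11
Path B total = 9 + 7 + 3 = 19
Critical path = longest path = max(11, 19) = 19

19


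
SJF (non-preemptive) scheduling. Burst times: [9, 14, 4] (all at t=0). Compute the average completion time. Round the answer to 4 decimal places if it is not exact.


SJF order (ascending): [4, 9, 14]
Completion times:
  Job 1: burst=4, C=4
  Job 2: burst=9, C=13
  Job 3: burst=14, C=27
Average completion = 44/3 = 14.6667

14.6667


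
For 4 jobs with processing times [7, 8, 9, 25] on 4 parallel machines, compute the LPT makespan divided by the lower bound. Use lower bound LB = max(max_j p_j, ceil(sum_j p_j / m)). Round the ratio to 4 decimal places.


LPT order: [25, 9, 8, 7]
Machine loads after assignment: [25, 9, 8, 7]
LPT makespan = 25
Lower bound = max(max_job, ceil(total/4)) = max(25, 13) = 25
Ratio = 25 / 25 = 1.0

1.0


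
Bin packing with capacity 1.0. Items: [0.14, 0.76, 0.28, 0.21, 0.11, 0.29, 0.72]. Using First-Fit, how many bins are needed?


Place items sequentially using First-Fit:
  Item 0.14 -> new Bin 1
  Item 0.76 -> Bin 1 (now 0.9)
  Item 0.28 -> new Bin 2
  Item 0.21 -> Bin 2 (now 0.49)
  Item 0.11 -> Bin 2 (now 0.6)
  Item 0.29 -> Bin 2 (now 0.89)
  Item 0.72 -> new Bin 3
Total bins used = 3

3


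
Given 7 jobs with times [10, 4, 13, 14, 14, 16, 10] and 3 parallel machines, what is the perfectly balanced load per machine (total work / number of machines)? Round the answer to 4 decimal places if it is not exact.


Total processing time = 10 + 4 + 13 + 14 + 14 + 16 + 10 = 81
Number of machines = 3
Ideal balanced load = 81 / 3 = 27.0

27.0


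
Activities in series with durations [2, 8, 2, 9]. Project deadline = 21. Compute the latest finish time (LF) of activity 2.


LF(activity 2) = deadline - sum of successor durations
Successors: activities 3 through 4 with durations [2, 9]
Sum of successor durations = 11
LF = 21 - 11 = 10

10


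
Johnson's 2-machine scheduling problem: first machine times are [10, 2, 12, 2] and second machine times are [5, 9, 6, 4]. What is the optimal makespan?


Apply Johnson's rule:
  Group 1 (a <= b): [(2, 2, 9), (4, 2, 4)]
  Group 2 (a > b): [(3, 12, 6), (1, 10, 5)]
Optimal job order: [2, 4, 3, 1]
Schedule:
  Job 2: M1 done at 2, M2 done at 11
  Job 4: M1 done at 4, M2 done at 15
  Job 3: M1 done at 16, M2 done at 22
  Job 1: M1 done at 26, M2 done at 31
Makespan = 31

31


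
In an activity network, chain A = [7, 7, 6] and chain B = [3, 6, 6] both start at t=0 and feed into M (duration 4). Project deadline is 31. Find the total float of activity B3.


Forward pass: ES(B3) = sum of predecessors on chain B = 9
EF = ES + duration = 9 + 6 = 15
Backward pass: LF(M) = deadline = 31; LS(M) = 31 - 4 = 27
LF(B3) = LS(M) - sum(successors on chain B) = 27 - 0 = 27
LS = LF - duration = 27 - 6 = 21
Total float = LS - ES = 21 - 9 = 12

12


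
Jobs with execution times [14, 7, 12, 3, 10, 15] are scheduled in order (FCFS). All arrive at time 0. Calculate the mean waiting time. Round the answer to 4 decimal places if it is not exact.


FCFS order (as given): [14, 7, 12, 3, 10, 15]
Waiting times:
  Job 1: wait = 0
  Job 2: wait = 14
  Job 3: wait = 21
  Job 4: wait = 33
  Job 5: wait = 36
  Job 6: wait = 46
Sum of waiting times = 150
Average waiting time = 150/6 = 25.0

25.0


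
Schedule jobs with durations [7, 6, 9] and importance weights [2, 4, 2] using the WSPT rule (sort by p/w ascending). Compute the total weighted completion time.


Compute p/w ratios and sort ascending (WSPT): [(6, 4), (7, 2), (9, 2)]
Compute weighted completion times:
  Job (p=6,w=4): C=6, w*C=4*6=24
  Job (p=7,w=2): C=13, w*C=2*13=26
  Job (p=9,w=2): C=22, w*C=2*22=44
Total weighted completion time = 94

94


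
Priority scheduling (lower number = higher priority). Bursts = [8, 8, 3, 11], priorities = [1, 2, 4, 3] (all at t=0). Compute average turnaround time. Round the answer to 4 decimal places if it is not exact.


Sort by priority (ascending = highest first):
Order: [(1, 8), (2, 8), (3, 11), (4, 3)]
Completion times:
  Priority 1, burst=8, C=8
  Priority 2, burst=8, C=16
  Priority 3, burst=11, C=27
  Priority 4, burst=3, C=30
Average turnaround = 81/4 = 20.25

20.25


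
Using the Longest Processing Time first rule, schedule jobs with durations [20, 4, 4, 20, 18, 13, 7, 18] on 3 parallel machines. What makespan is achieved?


Sort jobs in decreasing order (LPT): [20, 20, 18, 18, 13, 7, 4, 4]
Assign each job to the least loaded machine:
  Machine 1: jobs [20, 13], load = 33
  Machine 2: jobs [20, 7, 4, 4], load = 35
  Machine 3: jobs [18, 18], load = 36
Makespan = max load = 36

36


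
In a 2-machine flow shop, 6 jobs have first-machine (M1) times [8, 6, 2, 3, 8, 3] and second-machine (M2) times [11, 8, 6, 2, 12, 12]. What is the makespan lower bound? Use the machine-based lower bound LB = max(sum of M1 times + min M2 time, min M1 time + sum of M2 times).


LB1 = sum(M1 times) + min(M2 times) = 30 + 2 = 32
LB2 = min(M1 times) + sum(M2 times) = 2 + 51 = 53
Lower bound = max(LB1, LB2) = max(32, 53) = 53

53


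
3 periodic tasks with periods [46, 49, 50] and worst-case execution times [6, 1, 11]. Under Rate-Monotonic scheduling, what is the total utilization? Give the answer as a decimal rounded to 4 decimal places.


Compute individual utilizations (exact fractions):
  Task 1: C/T = 6/46 = 3/23 (approx. 0.1304)
  Task 2: C/T = 1/49 (approx. 0.0204)
  Task 3: C/T = 11/50 (approx. 0.22)
Total utilization U = 3/23 + 1/49 + 11/50 = 20897/56350
Rounded to 4 decimal places: U = 0.3708
RM (Liu & Layland) bound for 3 tasks = 0.779763; compare with U = 20897/56350 (approx. 0.370843)
U <= bound, so schedulable by RM sufficient condition.

0.3708


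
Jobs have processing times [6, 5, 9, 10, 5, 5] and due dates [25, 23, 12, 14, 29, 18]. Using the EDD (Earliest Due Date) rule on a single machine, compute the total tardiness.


Sort by due date (EDD order): [(9, 12), (10, 14), (5, 18), (5, 23), (6, 25), (5, 29)]
Compute completion times and tardiness:
  Job 1: p=9, d=12, C=9, tardiness=max(0,9-12)=0
  Job 2: p=10, d=14, C=19, tardiness=max(0,19-14)=5
  Job 3: p=5, d=18, C=24, tardiness=max(0,24-18)=6
  Job 4: p=5, d=23, C=29, tardiness=max(0,29-23)=6
  Job 5: p=6, d=25, C=35, tardiness=max(0,35-25)=10
  Job 6: p=5, d=29, C=40, tardiness=max(0,40-29)=11
Total tardiness = 38

38


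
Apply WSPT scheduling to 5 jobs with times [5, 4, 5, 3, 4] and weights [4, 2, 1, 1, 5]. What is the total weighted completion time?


Compute p/w ratios and sort ascending (WSPT): [(4, 5), (5, 4), (4, 2), (3, 1), (5, 1)]
Compute weighted completion times:
  Job (p=4,w=5): C=4, w*C=5*4=20
  Job (p=5,w=4): C=9, w*C=4*9=36
  Job (p=4,w=2): C=13, w*C=2*13=26
  Job (p=3,w=1): C=16, w*C=1*16=16
  Job (p=5,w=1): C=21, w*C=1*21=21
Total weighted completion time = 119

119


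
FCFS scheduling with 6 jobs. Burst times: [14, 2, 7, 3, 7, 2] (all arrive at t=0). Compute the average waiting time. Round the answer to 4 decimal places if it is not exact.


FCFS order (as given): [14, 2, 7, 3, 7, 2]
Waiting times:
  Job 1: wait = 0
  Job 2: wait = 14
  Job 3: wait = 16
  Job 4: wait = 23
  Job 5: wait = 26
  Job 6: wait = 33
Sum of waiting times = 112
Average waiting time = 112/6 = 18.6667

18.6667


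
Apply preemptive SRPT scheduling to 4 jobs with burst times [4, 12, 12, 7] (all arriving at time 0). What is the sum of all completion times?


Since all jobs arrive at t=0, SRPT equals SPT ordering.
SPT order: [4, 7, 12, 12]
Completion times:
  Job 1: p=4, C=4
  Job 2: p=7, C=11
  Job 3: p=12, C=23
  Job 4: p=12, C=35
Total completion time = 4 + 11 + 23 + 35 = 73

73


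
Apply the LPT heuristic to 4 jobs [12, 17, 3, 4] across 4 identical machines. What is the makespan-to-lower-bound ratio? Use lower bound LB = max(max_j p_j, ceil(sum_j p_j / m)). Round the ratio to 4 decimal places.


LPT order: [17, 12, 4, 3]
Machine loads after assignment: [17, 12, 4, 3]
LPT makespan = 17
Lower bound = max(max_job, ceil(total/4)) = max(17, 9) = 17
Ratio = 17 / 17 = 1.0

1.0


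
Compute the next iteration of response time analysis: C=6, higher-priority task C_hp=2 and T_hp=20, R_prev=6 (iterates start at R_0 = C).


R_next = C + ceil(R_prev / T_hp) * C_hp
ceil(6 / 20) = ceil(0.3) = 1
Interference = 1 * 2 = 2
R_next = 6 + 2 = 8

8


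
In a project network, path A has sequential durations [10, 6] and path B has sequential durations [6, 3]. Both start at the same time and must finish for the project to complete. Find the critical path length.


Path A total = 10 + 6 = 16
Path B total = 6 + 3 = 9
Critical path = longest path = max(16, 9) = 16

16


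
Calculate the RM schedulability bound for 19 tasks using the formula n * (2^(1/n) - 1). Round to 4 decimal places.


Compute 2^(1/19) = 1.0371550444
Subtract 1: 1.0371550444 - 1 = 0.0371550444
Multiply by n: 19 * 0.0371550444 = 0.7059458436
Round to 4 dp: 0.7059

0.7059


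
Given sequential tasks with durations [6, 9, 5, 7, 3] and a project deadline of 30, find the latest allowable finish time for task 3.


LF(activity 3) = deadline - sum of successor durations
Successors: activities 4 through 5 with durations [7, 3]
Sum of successor durations = 10
LF = 30 - 10 = 20

20


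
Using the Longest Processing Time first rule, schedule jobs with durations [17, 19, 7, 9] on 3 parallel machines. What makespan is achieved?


Sort jobs in decreasing order (LPT): [19, 17, 9, 7]
Assign each job to the least loaded machine:
  Machine 1: jobs [19], load = 19
  Machine 2: jobs [17], load = 17
  Machine 3: jobs [9, 7], load = 16
Makespan = max load = 19

19


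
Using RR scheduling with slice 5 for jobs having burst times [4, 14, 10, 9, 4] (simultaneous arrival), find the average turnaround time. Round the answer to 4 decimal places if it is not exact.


Time quantum = 5
Execution trace:
  J1 runs 4 units, time = 4
  J2 runs 5 units, time = 9
  J3 runs 5 units, time = 14
  J4 runs 5 units, time = 19
  J5 runs 4 units, time = 23
  J2 runs 5 units, time = 28
  J3 runs 5 units, time = 33
  J4 runs 4 units, time = 37
  J2 runs 4 units, time = 41
Finish times: [4, 41, 33, 37, 23]
Average turnaround = 138/5 = 27.6

27.6


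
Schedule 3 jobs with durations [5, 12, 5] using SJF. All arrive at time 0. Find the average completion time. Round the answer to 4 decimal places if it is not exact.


SJF order (ascending): [5, 5, 12]
Completion times:
  Job 1: burst=5, C=5
  Job 2: burst=5, C=10
  Job 3: burst=12, C=22
Average completion = 37/3 = 12.3333

12.3333


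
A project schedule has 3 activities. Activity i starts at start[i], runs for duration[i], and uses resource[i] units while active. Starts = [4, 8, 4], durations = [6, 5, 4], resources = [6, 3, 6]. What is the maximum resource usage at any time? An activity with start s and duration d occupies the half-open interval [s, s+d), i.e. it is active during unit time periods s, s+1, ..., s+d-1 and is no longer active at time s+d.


Each activity i is active on [start_i, start_i + duration_i).
Compute total resource usage per time slot:
  t=0: active resources = [], total = 0
  t=1: active resources = [], total = 0
  t=2: active resources = [], total = 0
  t=3: active resources = [], total = 0
  t=4: active resources = [6, 6], total = 12
  t=5: active resources = [6, 6], total = 12
  t=6: active resources = [6, 6], total = 12
  t=7: active resources = [6, 6], total = 12
  t=8: active resources = [6, 3], total = 9
  t=9: active resources = [6, 3], total = 9
  t=10: active resources = [3], total = 3
  t=11: active resources = [3], total = 3
  t=12: active resources = [3], total = 3
Peak resource demand = 12

12


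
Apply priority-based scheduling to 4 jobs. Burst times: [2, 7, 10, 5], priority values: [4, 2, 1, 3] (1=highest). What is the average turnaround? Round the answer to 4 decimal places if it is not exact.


Sort by priority (ascending = highest first):
Order: [(1, 10), (2, 7), (3, 5), (4, 2)]
Completion times:
  Priority 1, burst=10, C=10
  Priority 2, burst=7, C=17
  Priority 3, burst=5, C=22
  Priority 4, burst=2, C=24
Average turnaround = 73/4 = 18.25

18.25


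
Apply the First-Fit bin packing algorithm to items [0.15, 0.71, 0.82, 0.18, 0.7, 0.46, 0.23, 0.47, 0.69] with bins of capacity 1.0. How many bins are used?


Place items sequentially using First-Fit:
  Item 0.15 -> new Bin 1
  Item 0.71 -> Bin 1 (now 0.86)
  Item 0.82 -> new Bin 2
  Item 0.18 -> Bin 2 (now 1.0)
  Item 0.7 -> new Bin 3
  Item 0.46 -> new Bin 4
  Item 0.23 -> Bin 3 (now 0.93)
  Item 0.47 -> Bin 4 (now 0.93)
  Item 0.69 -> new Bin 5
Total bins used = 5

5


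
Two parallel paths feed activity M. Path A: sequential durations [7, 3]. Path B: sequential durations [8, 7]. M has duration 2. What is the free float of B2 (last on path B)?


ES(B2) = sum of predecessors on chain B = 8
EF(B2) = ES + duration = 8 + 7 = 15
Successor of B2 is M. ES(M) = max(sum(A), sum(B)) = max(10, 15) = 15
Free float = ES(successor) - EF(current) = 15 - 15 = 0

0


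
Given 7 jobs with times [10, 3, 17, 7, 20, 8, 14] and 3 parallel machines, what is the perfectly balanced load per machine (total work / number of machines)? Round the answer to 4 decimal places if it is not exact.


Total processing time = 10 + 3 + 17 + 7 + 20 + 8 + 14 = 79
Number of machines = 3
Ideal balanced load = 79 / 3 = 26.3333

26.3333


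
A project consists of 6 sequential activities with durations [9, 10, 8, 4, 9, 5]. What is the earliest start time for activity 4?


Activity 4 starts after activities 1 through 3 complete.
Predecessor durations: [9, 10, 8]
ES = 9 + 10 + 8 = 27

27


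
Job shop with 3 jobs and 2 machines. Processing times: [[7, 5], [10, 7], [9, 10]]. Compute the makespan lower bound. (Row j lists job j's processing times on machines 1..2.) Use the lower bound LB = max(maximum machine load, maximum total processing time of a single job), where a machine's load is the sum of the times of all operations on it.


Machine loads:
  Machine 1: 7 + 10 + 9 = 26
  Machine 2: 5 + 7 + 10 = 22
Max machine load = 26
Job totals:
  Job 1: 12
  Job 2: 17
  Job 3: 19
Max job total = 19
Lower bound = max(26, 19) = 26

26


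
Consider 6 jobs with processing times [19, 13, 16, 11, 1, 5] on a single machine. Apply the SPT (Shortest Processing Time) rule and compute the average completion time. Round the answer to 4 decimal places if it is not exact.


Sort jobs by processing time (SPT order): [1, 5, 11, 13, 16, 19]
Compute completion times sequentially:
  Job 1: processing = 1, completes at 1
  Job 2: processing = 5, completes at 6
  Job 3: processing = 11, completes at 17
  Job 4: processing = 13, completes at 30
  Job 5: processing = 16, completes at 46
  Job 6: processing = 19, completes at 65
Sum of completion times = 165
Average completion time = 165/6 = 27.5

27.5


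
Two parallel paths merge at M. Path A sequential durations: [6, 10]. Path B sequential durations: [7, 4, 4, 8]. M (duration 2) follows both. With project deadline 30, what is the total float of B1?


Forward pass: ES(B1) = sum of predecessors on chain B = 0
EF = ES + duration = 0 + 7 = 7
Backward pass: LF(M) = deadline = 30; LS(M) = 30 - 2 = 28
LF(B1) = LS(M) - sum(successors on chain B) = 28 - 16 = 12
LS = LF - duration = 12 - 7 = 5
Total float = LS - ES = 5 - 0 = 5

5


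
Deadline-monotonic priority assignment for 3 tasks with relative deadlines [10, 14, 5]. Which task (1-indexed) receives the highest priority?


Sort tasks by relative deadline (ascending):
  Task 3: deadline = 5
  Task 1: deadline = 10
  Task 2: deadline = 14
Priority order (highest first): [3, 1, 2]
Highest priority task = 3

3


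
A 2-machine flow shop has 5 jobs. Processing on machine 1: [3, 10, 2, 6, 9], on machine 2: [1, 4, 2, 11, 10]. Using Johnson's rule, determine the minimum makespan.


Apply Johnson's rule:
  Group 1 (a <= b): [(3, 2, 2), (4, 6, 11), (5, 9, 10)]
  Group 2 (a > b): [(2, 10, 4), (1, 3, 1)]
Optimal job order: [3, 4, 5, 2, 1]
Schedule:
  Job 3: M1 done at 2, M2 done at 4
  Job 4: M1 done at 8, M2 done at 19
  Job 5: M1 done at 17, M2 done at 29
  Job 2: M1 done at 27, M2 done at 33
  Job 1: M1 done at 30, M2 done at 34
Makespan = 34

34


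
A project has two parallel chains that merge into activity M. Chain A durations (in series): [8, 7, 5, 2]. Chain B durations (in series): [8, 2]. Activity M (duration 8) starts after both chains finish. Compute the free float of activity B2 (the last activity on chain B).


ES(B2) = sum of predecessors on chain B = 8
EF(B2) = ES + duration = 8 + 2 = 10
Successor of B2 is M. ES(M) = max(sum(A), sum(B)) = max(22, 10) = 22
Free float = ES(successor) - EF(current) = 22 - 10 = 12

12


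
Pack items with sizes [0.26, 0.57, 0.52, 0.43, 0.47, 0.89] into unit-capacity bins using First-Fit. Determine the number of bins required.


Place items sequentially using First-Fit:
  Item 0.26 -> new Bin 1
  Item 0.57 -> Bin 1 (now 0.83)
  Item 0.52 -> new Bin 2
  Item 0.43 -> Bin 2 (now 0.95)
  Item 0.47 -> new Bin 3
  Item 0.89 -> new Bin 4
Total bins used = 4

4
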